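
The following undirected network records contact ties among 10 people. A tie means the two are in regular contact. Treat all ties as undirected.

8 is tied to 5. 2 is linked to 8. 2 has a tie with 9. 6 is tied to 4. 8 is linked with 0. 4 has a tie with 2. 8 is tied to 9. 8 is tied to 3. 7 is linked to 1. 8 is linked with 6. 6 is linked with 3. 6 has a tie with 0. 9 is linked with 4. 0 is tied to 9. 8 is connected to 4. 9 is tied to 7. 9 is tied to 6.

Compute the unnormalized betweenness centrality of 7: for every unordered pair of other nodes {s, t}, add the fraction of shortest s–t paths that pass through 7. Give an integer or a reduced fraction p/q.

Pairs whose geodesics pass through 7 — 5–1: 1; 1–6: 1; 1–8: 1; 1–3: 2/2; 1–9: 1; 1–4: 1; 1–0: 1; 1–2: 1.
All other pairs contribute 0.
Summing the contributions gives betweenness(7) = 8.

8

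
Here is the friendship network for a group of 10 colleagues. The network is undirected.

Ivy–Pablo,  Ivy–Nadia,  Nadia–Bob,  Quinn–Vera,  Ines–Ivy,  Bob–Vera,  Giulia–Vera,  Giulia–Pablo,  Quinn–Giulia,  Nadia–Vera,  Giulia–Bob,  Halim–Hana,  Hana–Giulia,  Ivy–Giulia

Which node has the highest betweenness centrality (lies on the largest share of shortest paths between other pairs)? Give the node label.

Giulia

Unnormalized betweenness of each node: Bob:1, Giulia:43/2, Halim:0, Hana:8, Ines:0, Ivy:10, Nadia:2, Pablo:0, Quinn:0, Vera:5/2.
Giulia has the largest value, 43/2, making it the main broker — the node through which the most shortest paths run.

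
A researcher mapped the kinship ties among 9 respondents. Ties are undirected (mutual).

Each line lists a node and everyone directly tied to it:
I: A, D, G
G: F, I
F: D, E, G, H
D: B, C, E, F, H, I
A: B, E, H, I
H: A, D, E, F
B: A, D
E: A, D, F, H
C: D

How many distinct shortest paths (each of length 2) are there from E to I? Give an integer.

The shortest distance is 2. The length-2 paths are: E–A–I; E–D–I.
That gives 2 distinct shortest paths.

2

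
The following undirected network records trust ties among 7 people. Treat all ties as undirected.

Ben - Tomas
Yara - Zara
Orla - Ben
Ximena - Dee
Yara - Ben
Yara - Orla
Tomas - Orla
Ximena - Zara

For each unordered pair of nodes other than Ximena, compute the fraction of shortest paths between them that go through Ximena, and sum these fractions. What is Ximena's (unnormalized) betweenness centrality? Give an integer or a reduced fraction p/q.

5

Pairs whose geodesics pass through Ximena — Dee–Zara: 1; Dee–Yara: 1; Dee–Ben: 1; Dee–Orla: 1; Dee–Tomas: 2/2.
All other pairs contribute 0.
Summing the contributions gives betweenness(Ximena) = 5.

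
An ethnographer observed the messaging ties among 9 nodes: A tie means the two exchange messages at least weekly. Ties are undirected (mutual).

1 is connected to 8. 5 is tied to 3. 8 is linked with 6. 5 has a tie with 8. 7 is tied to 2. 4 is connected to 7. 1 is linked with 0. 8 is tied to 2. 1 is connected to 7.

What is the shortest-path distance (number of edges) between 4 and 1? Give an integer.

2

One shortest route is 4 – 7 – 1, which uses 2 edges, and 4 and 1 are not directly tied, so nothing shorter exists. So d(4,1) = 2.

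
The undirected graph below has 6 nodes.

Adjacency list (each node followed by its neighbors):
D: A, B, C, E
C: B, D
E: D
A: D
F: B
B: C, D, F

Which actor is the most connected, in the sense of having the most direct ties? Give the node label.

D

Degrees — A:1, B:3, C:2, D:4, E:1, F:1.
The maximum is 4, attained only by D.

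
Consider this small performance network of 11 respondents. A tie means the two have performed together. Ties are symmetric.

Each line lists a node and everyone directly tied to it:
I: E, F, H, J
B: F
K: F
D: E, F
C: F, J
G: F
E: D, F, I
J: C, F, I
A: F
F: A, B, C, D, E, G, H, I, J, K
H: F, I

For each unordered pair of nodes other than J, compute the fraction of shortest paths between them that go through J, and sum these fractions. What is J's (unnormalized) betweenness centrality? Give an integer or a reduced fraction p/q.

Pairs whose geodesics pass through J — C–I: 1/2.
All other pairs contribute 0.
Summing the contributions gives betweenness(J) = 1/2.

1/2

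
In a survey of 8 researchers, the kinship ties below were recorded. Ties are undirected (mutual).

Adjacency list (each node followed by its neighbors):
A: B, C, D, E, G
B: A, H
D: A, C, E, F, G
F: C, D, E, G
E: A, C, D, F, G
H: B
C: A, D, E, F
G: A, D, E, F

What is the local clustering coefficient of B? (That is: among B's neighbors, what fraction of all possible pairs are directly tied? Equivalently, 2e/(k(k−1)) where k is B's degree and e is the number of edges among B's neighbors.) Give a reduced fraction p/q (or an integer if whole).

0

B's neighbors: A and H (k = 2).
Possible neighbor pairs: C(2,2) = 1. Edges among them: none → e = 0.
Clustering(B) = 0/1.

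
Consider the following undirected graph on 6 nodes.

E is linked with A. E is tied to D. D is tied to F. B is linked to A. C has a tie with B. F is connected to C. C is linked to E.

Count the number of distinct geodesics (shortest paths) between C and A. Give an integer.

2

The shortest distance is 2. The length-2 paths are: C–B–A; C–E–A.
That gives 2 distinct shortest paths.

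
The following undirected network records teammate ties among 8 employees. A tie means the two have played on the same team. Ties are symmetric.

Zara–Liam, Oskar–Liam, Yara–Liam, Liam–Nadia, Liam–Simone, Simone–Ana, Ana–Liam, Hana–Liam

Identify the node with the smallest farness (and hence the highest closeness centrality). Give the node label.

Farness (sum of distances to all others) for each node — Ana:12, Hana:13, Liam:7, Nadia:13, Oskar:13, Simone:12, Yara:13, Zara:13.
The smallest farness is 7, for Liam, so Liam has the highest closeness.

Liam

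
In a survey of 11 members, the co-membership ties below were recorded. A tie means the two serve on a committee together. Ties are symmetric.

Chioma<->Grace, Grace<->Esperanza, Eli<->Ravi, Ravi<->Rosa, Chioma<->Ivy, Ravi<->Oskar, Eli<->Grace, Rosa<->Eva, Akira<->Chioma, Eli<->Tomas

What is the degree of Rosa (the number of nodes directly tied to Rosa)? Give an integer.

Rosa is directly tied to Eva and Ravi. That is 2 neighbors, so the degree of Rosa is 2.

2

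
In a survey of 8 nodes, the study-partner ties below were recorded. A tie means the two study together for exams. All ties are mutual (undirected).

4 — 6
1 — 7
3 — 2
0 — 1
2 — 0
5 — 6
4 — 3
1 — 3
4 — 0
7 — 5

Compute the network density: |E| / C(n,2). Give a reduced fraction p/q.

There are 10 edges and 8 nodes, so the maximum possible is C(8,2) = 28.
Density = 10/28 = 5/14.

5/14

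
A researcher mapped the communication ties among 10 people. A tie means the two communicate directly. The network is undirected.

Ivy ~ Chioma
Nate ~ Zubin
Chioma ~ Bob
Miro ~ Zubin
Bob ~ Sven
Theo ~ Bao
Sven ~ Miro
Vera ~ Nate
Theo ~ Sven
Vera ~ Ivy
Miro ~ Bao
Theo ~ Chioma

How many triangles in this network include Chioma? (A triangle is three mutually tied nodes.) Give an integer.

0

Chioma's neighbors are Bob, Ivy, and Theo, but none of them are tied to each other, so no triangle contains Chioma.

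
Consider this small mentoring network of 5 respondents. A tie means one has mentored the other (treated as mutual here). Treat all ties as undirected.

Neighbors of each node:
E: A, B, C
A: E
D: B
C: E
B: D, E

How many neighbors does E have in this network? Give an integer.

3

E is directly tied to A, B, and C. That is 3 neighbors, so the degree of E is 3.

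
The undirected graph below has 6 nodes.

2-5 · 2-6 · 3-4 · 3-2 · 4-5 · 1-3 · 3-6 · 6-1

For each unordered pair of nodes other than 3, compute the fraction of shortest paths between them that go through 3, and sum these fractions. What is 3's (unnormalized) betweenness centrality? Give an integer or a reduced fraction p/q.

Pairs whose geodesics pass through 3 — 6–4: 1; 2–1: 1/2; 2–4: 1/2; 1–4: 1; 1–5: 2/3.
All other pairs contribute 0.
Summing the contributions gives betweenness(3) = 11/3.

11/3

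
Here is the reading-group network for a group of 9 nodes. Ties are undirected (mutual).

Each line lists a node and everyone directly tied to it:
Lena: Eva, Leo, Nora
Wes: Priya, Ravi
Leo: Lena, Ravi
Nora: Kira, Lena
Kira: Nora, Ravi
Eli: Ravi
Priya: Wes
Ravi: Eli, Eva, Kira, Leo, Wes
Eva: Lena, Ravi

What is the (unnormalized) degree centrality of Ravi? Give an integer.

Ravi is directly tied to Eli, Eva, Kira, Leo, and Wes. That is 5 neighbors, so the degree of Ravi is 5.

5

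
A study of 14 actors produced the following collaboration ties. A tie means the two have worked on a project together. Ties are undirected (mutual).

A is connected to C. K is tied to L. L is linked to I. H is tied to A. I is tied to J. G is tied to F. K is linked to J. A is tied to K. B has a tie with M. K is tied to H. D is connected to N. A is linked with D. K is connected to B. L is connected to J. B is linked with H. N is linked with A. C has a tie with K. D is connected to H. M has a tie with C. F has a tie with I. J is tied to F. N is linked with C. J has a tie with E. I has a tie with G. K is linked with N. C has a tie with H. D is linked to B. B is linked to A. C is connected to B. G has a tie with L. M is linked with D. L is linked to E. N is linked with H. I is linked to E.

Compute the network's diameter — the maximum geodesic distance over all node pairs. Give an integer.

Eccentricity of each node (its greatest distance to any other): A:3, B:3, C:3, D:4, E:4, F:4, G:4, H:3, I:4, J:3, K:2, L:3, M:4, N:3.
The maximum eccentricity is 4, realized for instance by the pair M–E via M – C – K – L – E. So the diameter is 4.

4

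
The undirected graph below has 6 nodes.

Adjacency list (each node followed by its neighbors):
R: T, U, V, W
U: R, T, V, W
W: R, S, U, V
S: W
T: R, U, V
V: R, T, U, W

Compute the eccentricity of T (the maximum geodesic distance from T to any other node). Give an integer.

3

Distances from T: R:1, S:3, U:1, V:1, W:2.
The largest is 3 (to S), so the eccentricity of T is 3.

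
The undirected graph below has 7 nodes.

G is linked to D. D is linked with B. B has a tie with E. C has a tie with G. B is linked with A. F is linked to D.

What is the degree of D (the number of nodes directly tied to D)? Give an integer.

D is directly tied to B, F, and G. That is 3 neighbors, so the degree of D is 3.

3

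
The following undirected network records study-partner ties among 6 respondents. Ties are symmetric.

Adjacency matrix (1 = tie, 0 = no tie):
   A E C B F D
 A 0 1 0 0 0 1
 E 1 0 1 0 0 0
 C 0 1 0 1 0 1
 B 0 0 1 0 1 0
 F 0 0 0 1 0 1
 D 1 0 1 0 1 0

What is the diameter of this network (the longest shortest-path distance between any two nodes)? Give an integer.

3

Eccentricity of each node (its greatest distance to any other): A:3, B:3, C:2, D:2, E:3, F:3.
The maximum eccentricity is 3, realized for instance by the pair A–B via A – E – C – B. So the diameter is 3.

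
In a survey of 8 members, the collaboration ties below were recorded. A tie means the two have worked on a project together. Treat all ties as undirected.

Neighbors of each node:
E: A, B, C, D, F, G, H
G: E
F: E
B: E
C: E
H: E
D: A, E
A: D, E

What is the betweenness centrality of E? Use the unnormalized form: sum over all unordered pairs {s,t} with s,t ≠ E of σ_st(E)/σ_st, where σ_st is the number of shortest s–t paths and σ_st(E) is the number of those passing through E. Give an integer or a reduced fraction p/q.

20

Pairs whose geodesics pass through E — C–A: 1; C–D: 1; C–B: 1; C–G: 1; C–F: 1; C–H: 1; A–B: 1; A–G: 1; A–F: 1; A–H: 1; D–B: 1; D–G: 1; D–F: 1; D–H: 1 … (+6 more pairs).
All other pairs contribute 0.
Summing the contributions gives betweenness(E) = 20.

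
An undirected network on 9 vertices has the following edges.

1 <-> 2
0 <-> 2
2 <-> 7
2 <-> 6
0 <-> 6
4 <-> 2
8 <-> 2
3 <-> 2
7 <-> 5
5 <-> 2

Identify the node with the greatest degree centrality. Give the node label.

Degrees — 0:2, 1:1, 2:8, 3:1, 4:1, 5:2, 6:2, 7:2, 8:1.
The maximum is 8, attained only by 2.

2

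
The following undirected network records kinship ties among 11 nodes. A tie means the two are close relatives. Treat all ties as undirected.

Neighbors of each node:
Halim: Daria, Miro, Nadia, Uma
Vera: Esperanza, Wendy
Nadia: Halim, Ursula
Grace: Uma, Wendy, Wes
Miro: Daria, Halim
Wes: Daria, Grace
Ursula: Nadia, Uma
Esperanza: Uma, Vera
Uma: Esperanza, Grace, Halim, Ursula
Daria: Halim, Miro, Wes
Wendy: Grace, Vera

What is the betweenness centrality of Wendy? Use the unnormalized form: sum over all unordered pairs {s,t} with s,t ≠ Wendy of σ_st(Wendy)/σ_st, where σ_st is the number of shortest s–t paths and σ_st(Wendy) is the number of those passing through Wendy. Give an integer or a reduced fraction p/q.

5/2

Pairs whose geodesics pass through Wendy — Daria–Vera: 1/2; Wes–Vera: 1; Grace–Vera: 1.
All other pairs contribute 0.
Summing the contributions gives betweenness(Wendy) = 5/2.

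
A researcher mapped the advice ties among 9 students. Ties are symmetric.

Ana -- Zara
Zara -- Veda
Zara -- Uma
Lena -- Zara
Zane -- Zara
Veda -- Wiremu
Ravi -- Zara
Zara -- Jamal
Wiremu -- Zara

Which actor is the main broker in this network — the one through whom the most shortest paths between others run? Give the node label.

Unnormalized betweenness of each node: Ana:0, Jamal:0, Lena:0, Ravi:0, Uma:0, Veda:0, Wiremu:0, Zane:0, Zara:27.
Zara has the largest value, 27, making it the main broker — the node through which the most shortest paths run.

Zara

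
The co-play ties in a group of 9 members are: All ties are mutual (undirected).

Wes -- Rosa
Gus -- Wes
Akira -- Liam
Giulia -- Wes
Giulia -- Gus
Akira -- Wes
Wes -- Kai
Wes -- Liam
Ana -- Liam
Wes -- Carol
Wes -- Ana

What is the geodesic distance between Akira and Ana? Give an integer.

2

One shortest route is Akira – Wes – Ana, which uses 2 edges, and Akira and Ana are not directly tied, so nothing shorter exists. So d(Akira,Ana) = 2.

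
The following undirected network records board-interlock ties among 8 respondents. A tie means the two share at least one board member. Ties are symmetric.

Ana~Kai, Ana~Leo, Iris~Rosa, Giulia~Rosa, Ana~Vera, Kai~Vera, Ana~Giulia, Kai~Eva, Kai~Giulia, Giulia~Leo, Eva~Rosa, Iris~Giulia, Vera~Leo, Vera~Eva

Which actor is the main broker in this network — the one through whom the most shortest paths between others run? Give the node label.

Unnormalized betweenness of each node: Ana:11/12, Eva:7/4, Giulia:79/12, Iris:0, Kai:19/12, Leo:7/12, Rosa:7/4, Vera:11/6.
Giulia has the largest value, 79/12, making it the main broker — the node through which the most shortest paths run.

Giulia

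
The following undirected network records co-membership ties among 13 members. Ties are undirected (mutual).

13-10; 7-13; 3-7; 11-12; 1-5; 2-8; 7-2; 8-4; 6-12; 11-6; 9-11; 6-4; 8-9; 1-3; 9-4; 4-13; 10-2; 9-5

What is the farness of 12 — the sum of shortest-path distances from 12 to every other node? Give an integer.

36

Distances from 12: 1:4, 2:4, 3:5, 4:2, 5:3, 6:1, 7:4, 8:3, 9:2, 10:4, 11:1, 13:3.
Sum = 4 + 4 + 5 + 2 + 3 + 1 + 4 + 3 + 2 + 4 + 1 + 3 = 36.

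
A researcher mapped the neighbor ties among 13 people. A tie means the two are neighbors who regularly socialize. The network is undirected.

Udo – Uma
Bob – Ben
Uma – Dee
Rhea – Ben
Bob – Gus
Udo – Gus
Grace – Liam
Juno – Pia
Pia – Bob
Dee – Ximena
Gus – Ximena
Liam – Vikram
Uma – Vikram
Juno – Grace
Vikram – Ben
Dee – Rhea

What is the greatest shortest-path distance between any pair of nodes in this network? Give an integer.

5

Eccentricity of each node (its greatest distance to any other): Ben:3, Bob:3, Dee:5, Grace:5, Gus:4, Juno:5, Liam:4, Pia:4, Rhea:4, Udo:4, Uma:4, Vikram:3, Ximena:5.
The maximum eccentricity is 5, realized for instance by the pair Dee–Juno via Dee – Rhea – Ben – Bob – Pia – Juno. So the diameter is 5.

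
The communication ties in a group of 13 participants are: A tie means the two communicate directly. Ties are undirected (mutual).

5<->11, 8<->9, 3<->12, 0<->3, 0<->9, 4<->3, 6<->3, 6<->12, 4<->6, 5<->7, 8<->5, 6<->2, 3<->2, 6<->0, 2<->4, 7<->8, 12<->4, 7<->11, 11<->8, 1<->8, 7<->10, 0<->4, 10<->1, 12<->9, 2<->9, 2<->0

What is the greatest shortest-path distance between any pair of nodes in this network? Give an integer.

Eccentricity of each node (its greatest distance to any other): 0:4, 1:4, 2:4, 3:5, 4:5, 5:4, 6:5, 7:4, 8:3, 9:3, 10:5, 11:4, 12:4.
The maximum eccentricity is 5, realized for instance by the pair 10–4 via 10 – 1 – 8 – 9 – 12 – 4. So the diameter is 5.

5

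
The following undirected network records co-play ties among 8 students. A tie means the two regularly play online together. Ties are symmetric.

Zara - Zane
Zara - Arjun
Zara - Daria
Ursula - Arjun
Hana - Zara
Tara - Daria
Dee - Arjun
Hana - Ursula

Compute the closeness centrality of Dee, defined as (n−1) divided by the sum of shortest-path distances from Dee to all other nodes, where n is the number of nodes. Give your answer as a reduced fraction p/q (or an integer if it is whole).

7/18

Distances from Dee: Arjun:1, Daria:3, Hana:3, Tara:4, Ursula:2, Zane:3, Zara:2. Sum = 18.
n = 8, so closeness = 7/18.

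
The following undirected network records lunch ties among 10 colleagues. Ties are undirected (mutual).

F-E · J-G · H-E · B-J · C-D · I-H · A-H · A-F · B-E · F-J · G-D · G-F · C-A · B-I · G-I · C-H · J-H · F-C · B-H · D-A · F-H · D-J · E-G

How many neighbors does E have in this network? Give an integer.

E is directly tied to B, F, G, and H. That is 4 neighbors, so the degree of E is 4.

4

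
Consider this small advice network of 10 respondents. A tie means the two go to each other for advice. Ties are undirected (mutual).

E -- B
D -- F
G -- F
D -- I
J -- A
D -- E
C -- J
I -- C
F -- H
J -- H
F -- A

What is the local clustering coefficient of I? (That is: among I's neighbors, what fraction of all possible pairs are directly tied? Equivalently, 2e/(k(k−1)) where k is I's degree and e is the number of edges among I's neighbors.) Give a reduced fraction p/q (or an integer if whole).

0

I's neighbors: C and D (k = 2).
Possible neighbor pairs: C(2,2) = 1. Edges among them: none → e = 0.
Clustering(I) = 0/1.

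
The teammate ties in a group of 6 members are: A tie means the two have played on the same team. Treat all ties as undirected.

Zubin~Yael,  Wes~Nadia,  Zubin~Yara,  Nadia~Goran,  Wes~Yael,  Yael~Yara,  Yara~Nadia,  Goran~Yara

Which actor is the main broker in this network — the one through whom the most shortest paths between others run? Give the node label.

Yara

Unnormalized betweenness of each node: Goran:0, Nadia:3/2, Wes:1/2, Yael:3/2, Yara:7/2, Zubin:0.
Yara has the largest value, 7/2, making it the main broker — the node through which the most shortest paths run.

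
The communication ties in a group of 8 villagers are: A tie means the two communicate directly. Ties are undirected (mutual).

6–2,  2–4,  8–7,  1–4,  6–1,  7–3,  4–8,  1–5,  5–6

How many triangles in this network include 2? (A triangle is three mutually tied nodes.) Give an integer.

2's neighbors are 4 and 6, but none of them are tied to each other, so no triangle contains 2.

0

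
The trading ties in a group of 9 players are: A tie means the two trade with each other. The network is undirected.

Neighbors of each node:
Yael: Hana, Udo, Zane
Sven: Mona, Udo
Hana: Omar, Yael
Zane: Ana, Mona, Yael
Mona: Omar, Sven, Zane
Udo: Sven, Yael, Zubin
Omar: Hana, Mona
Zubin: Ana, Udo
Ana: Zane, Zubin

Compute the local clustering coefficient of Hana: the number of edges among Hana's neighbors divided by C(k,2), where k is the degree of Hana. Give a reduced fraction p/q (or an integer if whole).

Hana's neighbors: Omar and Yael (k = 2).
Possible neighbor pairs: C(2,2) = 1. Edges among them: none → e = 0.
Clustering(Hana) = 0/1.

0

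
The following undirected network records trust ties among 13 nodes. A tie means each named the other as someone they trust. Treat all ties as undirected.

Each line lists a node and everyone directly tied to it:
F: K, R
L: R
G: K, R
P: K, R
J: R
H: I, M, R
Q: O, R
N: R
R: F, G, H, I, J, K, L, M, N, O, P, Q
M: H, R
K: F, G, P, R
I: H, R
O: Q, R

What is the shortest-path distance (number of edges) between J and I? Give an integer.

One shortest route is J – R – I, which uses 2 edges, and J and I are not directly tied, so nothing shorter exists. So d(J,I) = 2.

2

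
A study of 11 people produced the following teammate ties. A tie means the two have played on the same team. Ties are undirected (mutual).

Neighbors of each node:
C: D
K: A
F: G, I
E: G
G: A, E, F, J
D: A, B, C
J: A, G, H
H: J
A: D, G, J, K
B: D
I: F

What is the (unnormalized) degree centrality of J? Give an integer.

3

J is directly tied to A, G, and H. That is 3 neighbors, so the degree of J is 3.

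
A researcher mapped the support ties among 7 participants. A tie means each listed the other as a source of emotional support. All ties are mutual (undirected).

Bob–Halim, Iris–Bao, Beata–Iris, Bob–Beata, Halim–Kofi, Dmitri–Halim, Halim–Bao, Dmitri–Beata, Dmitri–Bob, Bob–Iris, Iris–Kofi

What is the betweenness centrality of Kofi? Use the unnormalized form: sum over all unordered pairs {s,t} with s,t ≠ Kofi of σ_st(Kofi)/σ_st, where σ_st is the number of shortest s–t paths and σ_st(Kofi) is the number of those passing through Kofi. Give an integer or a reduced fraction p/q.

1/3

Pairs whose geodesics pass through Kofi — Halim–Iris: 1/3.
All other pairs contribute 0.
Summing the contributions gives betweenness(Kofi) = 1/3.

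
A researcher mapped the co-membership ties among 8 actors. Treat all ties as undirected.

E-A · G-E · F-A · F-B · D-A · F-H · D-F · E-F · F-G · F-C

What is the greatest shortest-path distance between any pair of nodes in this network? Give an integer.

2

Eccentricity of each node (its greatest distance to any other): A:2, B:2, C:2, D:2, E:2, F:1, G:2, H:2.
The maximum eccentricity is 2, realized for instance by the pair C–B via C – F – B. So the diameter is 2.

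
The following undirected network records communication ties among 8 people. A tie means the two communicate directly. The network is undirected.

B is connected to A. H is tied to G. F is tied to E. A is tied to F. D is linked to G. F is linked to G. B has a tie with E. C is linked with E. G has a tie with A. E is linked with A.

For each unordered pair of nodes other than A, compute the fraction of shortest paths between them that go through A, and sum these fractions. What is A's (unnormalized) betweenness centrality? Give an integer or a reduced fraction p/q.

Pairs whose geodesics pass through A — E–D: 1/2; E–G: 1/2; E–H: 1/2; F–B: 1/2; B–D: 1; B–G: 1; B–H: 1; C–D: 1/2; C–G: 1/2; C–H: 1/2.
All other pairs contribute 0.
Summing the contributions gives betweenness(A) = 13/2.

13/2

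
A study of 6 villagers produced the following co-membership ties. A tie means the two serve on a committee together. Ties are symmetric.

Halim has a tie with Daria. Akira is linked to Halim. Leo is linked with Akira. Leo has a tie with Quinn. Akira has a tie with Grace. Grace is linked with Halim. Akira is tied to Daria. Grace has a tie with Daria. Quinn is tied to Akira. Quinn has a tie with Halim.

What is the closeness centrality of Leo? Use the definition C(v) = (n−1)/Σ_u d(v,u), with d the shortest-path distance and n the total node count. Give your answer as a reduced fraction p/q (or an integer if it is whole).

Distances from Leo: Akira:1, Daria:2, Grace:2, Halim:2, Quinn:1. Sum = 8.
n = 6, so closeness = 5/8.

5/8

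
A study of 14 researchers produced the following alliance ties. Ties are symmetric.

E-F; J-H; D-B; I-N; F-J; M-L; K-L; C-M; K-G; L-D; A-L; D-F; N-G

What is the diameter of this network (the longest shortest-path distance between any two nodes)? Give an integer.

8

Eccentricity of each node (its greatest distance to any other): A:5, B:6, C:6, D:5, E:7, F:6, G:6, H:8, I:8, J:7, K:5, L:4, M:5, N:7.
The maximum eccentricity is 8, realized for instance by the pair I–H via I – N – G – K – L – D – F – J – H. So the diameter is 8.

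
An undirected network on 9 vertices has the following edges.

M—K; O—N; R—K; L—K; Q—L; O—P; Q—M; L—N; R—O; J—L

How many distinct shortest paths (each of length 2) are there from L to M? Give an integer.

2

The shortest distance is 2. The length-2 paths are: L–Q–M; L–K–M.
That gives 2 distinct shortest paths.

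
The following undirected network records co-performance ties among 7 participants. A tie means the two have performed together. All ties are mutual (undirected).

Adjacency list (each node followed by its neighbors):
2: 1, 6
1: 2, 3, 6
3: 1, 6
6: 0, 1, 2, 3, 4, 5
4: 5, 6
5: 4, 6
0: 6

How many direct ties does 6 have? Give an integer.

6

6 is directly tied to 0, 1, 2, 3, 4, and 5. That is 6 neighbors, so the degree of 6 is 6.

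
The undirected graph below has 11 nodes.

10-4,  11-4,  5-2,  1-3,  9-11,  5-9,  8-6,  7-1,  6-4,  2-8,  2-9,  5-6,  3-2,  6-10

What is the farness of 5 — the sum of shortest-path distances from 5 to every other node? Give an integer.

20

Distances from 5: 1:3, 2:1, 3:2, 4:2, 6:1, 7:4, 8:2, 9:1, 10:2, 11:2.
Sum = 3 + 1 + 2 + 2 + 1 + 4 + 2 + 1 + 2 + 2 = 20.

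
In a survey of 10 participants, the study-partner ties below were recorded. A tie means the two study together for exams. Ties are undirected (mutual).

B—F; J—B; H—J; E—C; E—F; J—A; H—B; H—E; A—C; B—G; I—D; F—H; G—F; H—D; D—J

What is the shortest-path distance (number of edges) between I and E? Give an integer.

One shortest route is I – D – H – E, which uses 3 edges, and at distance 2 from I we only reach {H, J}, which does not include E. So d(I,E) = 3.

3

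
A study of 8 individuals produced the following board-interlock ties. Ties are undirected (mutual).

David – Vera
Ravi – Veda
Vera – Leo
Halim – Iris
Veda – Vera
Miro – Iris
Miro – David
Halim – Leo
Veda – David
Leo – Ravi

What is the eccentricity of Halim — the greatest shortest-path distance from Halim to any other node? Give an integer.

Distances from Halim: David:3, Iris:1, Leo:1, Miro:2, Ravi:2, Veda:3, Vera:2.
The largest is 3 (to David and Veda), so the eccentricity of Halim is 3.

3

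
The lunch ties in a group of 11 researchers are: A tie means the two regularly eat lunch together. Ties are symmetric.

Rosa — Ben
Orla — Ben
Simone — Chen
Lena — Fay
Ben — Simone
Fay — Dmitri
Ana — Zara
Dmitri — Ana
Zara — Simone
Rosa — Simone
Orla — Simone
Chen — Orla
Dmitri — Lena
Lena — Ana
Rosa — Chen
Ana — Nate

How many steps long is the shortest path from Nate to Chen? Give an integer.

4

One shortest route is Nate – Ana – Zara – Simone – Chen, which uses 4 edges, and at distance 3 from Nate we only reach {Fay, Simone}, which does not include Chen. So d(Nate,Chen) = 4.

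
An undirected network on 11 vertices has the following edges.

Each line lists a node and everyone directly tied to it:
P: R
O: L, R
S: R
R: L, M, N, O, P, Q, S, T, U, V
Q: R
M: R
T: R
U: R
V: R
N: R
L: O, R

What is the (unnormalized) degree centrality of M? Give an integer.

M is directly tied to R. That is 1 neighbor, so the degree of M is 1.

1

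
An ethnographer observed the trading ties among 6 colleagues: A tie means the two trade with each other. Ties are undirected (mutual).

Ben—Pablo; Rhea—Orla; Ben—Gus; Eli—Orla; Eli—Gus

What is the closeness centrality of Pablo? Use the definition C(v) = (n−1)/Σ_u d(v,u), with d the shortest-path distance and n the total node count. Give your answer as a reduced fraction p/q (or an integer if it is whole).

Distances from Pablo: Ben:1, Eli:3, Gus:2, Orla:4, Rhea:5. Sum = 15.
n = 6, so closeness = 5/15 = 1/3.

1/3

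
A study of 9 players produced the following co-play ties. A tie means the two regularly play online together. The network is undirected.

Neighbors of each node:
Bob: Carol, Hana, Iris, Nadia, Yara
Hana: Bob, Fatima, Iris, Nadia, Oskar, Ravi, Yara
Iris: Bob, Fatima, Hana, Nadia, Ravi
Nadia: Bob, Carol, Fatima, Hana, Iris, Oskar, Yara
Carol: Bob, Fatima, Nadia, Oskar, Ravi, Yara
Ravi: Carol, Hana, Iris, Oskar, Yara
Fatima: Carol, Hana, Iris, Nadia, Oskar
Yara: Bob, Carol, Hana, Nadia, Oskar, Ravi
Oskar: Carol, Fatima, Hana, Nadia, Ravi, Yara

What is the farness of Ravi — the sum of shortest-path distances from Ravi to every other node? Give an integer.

11

Distances from Ravi: Bob:2, Carol:1, Fatima:2, Hana:1, Iris:1, Nadia:2, Oskar:1, Yara:1.
Sum = 2 + 1 + 2 + 1 + 1 + 2 + 1 + 1 = 11.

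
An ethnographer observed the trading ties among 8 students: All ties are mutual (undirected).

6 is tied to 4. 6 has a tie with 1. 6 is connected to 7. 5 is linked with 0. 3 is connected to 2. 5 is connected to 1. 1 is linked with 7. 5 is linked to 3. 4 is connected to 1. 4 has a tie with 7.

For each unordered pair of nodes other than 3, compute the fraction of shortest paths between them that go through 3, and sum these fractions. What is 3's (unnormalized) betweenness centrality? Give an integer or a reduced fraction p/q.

Pairs whose geodesics pass through 3 — 5–2: 1; 2–0: 1; 2–1: 1; 2–6: 1; 2–4: 1; 2–7: 1.
All other pairs contribute 0.
Summing the contributions gives betweenness(3) = 6.

6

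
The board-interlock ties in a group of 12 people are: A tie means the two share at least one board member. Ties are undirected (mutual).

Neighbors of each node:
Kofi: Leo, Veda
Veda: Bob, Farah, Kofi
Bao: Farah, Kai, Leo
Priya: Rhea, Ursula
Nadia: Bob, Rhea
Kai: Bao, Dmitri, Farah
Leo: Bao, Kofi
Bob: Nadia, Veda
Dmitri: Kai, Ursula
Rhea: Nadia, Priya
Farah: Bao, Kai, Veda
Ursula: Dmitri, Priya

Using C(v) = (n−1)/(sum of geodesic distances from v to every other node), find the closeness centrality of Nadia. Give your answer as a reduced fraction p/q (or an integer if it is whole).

11/31

Distances from Nadia: Bao:4, Bob:1, Dmitri:4, Farah:3, Kai:4, Kofi:3, Leo:4, Priya:2, Rhea:1, Ursula:3, Veda:2. Sum = 31.
n = 12, so closeness = 11/31.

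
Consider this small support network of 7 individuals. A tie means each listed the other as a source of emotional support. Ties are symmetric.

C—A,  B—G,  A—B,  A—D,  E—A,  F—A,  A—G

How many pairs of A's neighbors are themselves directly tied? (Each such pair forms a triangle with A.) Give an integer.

A's neighbors: B, C, D, E, F, and G.
Neighbor pairs that are themselves tied: A–B–G. Each forms one triangle with A, for 1 in total.

1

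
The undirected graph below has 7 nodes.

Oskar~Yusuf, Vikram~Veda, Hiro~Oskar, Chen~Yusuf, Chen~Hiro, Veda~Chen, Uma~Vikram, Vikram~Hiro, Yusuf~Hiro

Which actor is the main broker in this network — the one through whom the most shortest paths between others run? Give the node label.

Hiro

Unnormalized betweenness of each node: Chen:13/6, Hiro:37/6, Oskar:0, Uma:0, Veda:1, Vikram:35/6, Yusuf:5/6.
Hiro has the largest value, 37/6, making it the main broker — the node through which the most shortest paths run.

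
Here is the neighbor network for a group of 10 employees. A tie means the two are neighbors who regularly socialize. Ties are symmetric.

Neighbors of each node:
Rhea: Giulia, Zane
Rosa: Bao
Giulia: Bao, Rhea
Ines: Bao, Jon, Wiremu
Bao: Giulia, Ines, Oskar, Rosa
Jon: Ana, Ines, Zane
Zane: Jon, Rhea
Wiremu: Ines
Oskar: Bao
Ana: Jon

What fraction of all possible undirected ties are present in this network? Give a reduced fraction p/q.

There are 10 edges and 10 nodes, so the maximum possible is C(10,2) = 45.
Density = 10/45 = 2/9.

2/9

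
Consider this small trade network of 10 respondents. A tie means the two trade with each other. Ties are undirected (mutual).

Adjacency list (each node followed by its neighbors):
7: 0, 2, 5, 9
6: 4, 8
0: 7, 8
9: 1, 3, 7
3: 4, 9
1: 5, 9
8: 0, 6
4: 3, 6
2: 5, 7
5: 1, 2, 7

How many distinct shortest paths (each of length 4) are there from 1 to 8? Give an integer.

2

The shortest distance is 4. The length-4 paths are: 1–9–7–0–8; 1–5–7–0–8.
That gives 2 distinct shortest paths.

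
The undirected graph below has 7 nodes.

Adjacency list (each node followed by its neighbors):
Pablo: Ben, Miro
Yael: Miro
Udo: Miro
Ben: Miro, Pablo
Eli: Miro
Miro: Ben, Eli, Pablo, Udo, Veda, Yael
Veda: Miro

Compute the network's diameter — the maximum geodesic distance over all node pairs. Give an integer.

2

Eccentricity of each node (its greatest distance to any other): Ben:2, Eli:2, Miro:1, Pablo:2, Udo:2, Veda:2, Yael:2.
The maximum eccentricity is 2, realized for instance by the pair Pablo–Veda via Pablo – Miro – Veda. So the diameter is 2.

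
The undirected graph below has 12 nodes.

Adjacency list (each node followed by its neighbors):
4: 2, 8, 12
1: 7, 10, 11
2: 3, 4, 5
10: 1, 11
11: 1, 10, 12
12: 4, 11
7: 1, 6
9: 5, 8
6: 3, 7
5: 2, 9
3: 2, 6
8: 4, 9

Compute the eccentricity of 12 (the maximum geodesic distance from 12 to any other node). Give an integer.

Distances from 12: 1:2, 2:2, 3:3, 4:1, 5:3, 6:4, 7:3, 8:2, 9:3, 10:2, 11:1.
The largest is 4 (to 6), so the eccentricity of 12 is 4.

4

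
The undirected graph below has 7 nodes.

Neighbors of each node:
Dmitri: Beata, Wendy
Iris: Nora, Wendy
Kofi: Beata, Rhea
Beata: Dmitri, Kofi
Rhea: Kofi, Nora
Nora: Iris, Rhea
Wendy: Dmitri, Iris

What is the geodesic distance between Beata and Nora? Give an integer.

3

One shortest route is Beata – Kofi – Rhea – Nora, which uses 3 edges, and at distance 2 from Beata we only reach {Rhea, Wendy}, which does not include Nora. So d(Beata,Nora) = 3.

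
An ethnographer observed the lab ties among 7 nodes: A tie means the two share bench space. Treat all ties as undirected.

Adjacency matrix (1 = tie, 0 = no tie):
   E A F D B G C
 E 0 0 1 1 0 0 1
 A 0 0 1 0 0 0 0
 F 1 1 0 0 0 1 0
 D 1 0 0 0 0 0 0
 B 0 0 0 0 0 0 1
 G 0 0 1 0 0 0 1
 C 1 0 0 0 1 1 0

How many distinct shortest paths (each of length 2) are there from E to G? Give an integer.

The shortest distance is 2. The length-2 paths are: E–F–G; E–C–G.
That gives 2 distinct shortest paths.

2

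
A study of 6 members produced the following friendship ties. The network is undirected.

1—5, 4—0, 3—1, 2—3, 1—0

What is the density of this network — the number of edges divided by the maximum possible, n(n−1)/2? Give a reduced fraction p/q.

There are 5 edges and 6 nodes, so the maximum possible is C(6,2) = 15.
Density = 5/15 = 1/3.

1/3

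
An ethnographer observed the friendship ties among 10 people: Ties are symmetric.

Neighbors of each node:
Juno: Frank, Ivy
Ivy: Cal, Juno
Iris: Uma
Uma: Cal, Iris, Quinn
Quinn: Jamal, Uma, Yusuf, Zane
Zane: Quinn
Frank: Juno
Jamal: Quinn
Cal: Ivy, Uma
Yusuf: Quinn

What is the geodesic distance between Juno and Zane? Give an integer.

5

One shortest route is Juno – Ivy – Cal – Uma – Quinn – Zane, which uses 5 edges, and at distance 4 from Juno we only reach {Iris, Quinn}, which does not include Zane. So d(Juno,Zane) = 5.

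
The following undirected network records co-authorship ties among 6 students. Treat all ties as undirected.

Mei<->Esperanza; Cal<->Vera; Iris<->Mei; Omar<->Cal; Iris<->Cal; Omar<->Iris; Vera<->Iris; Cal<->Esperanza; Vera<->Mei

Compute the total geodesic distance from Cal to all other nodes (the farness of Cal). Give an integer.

Distances from Cal: Esperanza:1, Iris:1, Mei:2, Omar:1, Vera:1.
Sum = 1 + 1 + 2 + 1 + 1 = 6.

6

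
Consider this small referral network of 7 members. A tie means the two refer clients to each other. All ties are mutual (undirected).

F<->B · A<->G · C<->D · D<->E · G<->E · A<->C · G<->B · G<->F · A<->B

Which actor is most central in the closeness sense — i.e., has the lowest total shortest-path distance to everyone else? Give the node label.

Farness (sum of distances to all others) for each node — A:9, B:10, C:11, D:12, E:10, F:12, G:8.
The smallest farness is 8, for G, so G has the highest closeness.

G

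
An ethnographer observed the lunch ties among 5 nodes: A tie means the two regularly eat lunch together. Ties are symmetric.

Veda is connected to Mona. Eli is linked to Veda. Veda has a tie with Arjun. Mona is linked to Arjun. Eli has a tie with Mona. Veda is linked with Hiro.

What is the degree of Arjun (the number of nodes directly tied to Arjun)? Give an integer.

Arjun is directly tied to Mona and Veda. That is 2 neighbors, so the degree of Arjun is 2.

2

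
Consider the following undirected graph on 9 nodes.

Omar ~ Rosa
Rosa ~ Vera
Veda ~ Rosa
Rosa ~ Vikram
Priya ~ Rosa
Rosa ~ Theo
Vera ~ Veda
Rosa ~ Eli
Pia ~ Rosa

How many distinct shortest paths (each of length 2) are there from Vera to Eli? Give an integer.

1

The shortest distance is 2, and the only length-2 path is Vera–Rosa–Eli. So there is exactly 1 shortest path.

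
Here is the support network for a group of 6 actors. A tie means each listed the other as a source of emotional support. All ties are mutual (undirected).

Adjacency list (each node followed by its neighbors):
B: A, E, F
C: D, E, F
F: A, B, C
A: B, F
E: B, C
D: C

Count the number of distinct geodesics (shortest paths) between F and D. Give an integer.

The shortest distance is 2, and the only length-2 path is F–C–D. So there is exactly 1 shortest path.

1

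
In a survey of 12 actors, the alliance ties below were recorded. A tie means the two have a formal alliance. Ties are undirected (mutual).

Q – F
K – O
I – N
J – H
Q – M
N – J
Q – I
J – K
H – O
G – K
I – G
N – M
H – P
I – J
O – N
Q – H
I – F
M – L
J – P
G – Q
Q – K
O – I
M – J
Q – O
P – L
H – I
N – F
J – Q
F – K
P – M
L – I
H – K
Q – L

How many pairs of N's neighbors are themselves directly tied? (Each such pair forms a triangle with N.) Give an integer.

4

N's neighbors: F, I, J, M, and O.
Neighbor pairs that are themselves tied: N–F–I; N–I–J; N–I–O; N–J–M. Each forms one triangle with N, for 4 in total.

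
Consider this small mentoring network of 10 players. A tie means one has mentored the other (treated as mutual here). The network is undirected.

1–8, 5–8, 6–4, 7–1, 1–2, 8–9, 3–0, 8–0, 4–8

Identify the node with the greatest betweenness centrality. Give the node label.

8

Unnormalized betweenness of each node: 0:8, 1:15, 2:0, 3:0, 4:8, 5:0, 6:0, 7:0, 8:31, 9:0.
8 has the largest value, 31, making it the main broker — the node through which the most shortest paths run.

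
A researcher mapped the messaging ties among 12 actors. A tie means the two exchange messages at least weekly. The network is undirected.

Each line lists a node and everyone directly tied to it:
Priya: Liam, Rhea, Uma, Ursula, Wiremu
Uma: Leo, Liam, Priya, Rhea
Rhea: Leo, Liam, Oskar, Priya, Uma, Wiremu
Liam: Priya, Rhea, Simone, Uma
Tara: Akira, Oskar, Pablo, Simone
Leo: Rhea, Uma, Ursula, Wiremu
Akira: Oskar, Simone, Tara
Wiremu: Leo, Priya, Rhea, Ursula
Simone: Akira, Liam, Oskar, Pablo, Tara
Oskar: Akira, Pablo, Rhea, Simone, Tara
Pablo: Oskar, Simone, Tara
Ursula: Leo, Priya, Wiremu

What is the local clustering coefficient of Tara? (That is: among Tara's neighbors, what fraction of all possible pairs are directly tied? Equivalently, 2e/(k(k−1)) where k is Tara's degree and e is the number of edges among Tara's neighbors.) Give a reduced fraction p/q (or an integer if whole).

5/6

Tara's neighbors: Akira, Oskar, Pablo, and Simone (k = 4).
Possible neighbor pairs: C(4,2) = 6. Edges among them: Akira–Oskar, Akira–Simone, Oskar–Pablo, Oskar–Simone, Pablo–Simone → e = 5.
Clustering(Tara) = 5/6.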